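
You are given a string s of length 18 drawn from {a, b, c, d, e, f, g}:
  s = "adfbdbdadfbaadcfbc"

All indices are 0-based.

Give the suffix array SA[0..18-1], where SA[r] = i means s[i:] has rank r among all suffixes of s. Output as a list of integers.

rank→(start, suffix):
  0 → (11, 'aadcfbc')
  1 → (12, 'adcfbc')
  2 → (7, 'adfbaadcfbc')
  3 → (0, 'adfbdbdadfbaadcfbc')
  4 → (10, 'baadcfbc')
  5 → (16, 'bc')
  6 → (5, 'bdadfbaadcfbc')
  7 → (3, 'bdbdadfbaadcfbc')
  8 → (17, 'c')
  9 → (14, 'cfbc')
  10 → (6, 'dadfbaadcfbc')
  11 → (4, 'dbdadfbaadcfbc')
  12 → (13, 'dcfbc')
  13 → (8, 'dfbaadcfbc')
  14 → (1, 'dfbdbdadfbaadcfbc')
  15 → (9, 'fbaadcfbc')
  16 → (15, 'fbc')
  17 → (2, 'fbdbdadfbaadcfbc')

[11, 12, 7, 0, 10, 16, 5, 3, 17, 14, 6, 4, 13, 8, 1, 9, 15, 2]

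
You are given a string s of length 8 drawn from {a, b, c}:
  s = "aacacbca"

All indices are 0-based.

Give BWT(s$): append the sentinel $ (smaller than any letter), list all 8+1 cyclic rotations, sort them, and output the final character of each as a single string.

rank  rotation   last
    0  $aacacbca  a
    1  a$aacacbc  c
    2  aacacbca$  $
    3  acacbca$a  a
    4  acbca$aac  c
    5  bca$aacac  c
    6  ca$aacacb  b
    7  cacbca$aa  a
    8  cbca$aaca  a

ac$accbaa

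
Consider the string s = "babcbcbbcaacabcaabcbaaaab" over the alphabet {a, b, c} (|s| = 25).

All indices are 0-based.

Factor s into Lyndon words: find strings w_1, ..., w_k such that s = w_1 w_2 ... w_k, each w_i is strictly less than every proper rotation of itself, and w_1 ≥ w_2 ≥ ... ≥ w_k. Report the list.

["b", "abcbcbbc", "aacabc", "aabcb", "aaaab"]

emit factor 1: 'b' (i=0, period=1)
emit factor 2: 'abcbcbbc' (i=1, period=8)
emit factor 3: 'aacabc' (i=9, period=6)
emit factor 4: 'aabcb' (i=15, period=5)
emit factor 5: 'aaaab' (i=20, period=5)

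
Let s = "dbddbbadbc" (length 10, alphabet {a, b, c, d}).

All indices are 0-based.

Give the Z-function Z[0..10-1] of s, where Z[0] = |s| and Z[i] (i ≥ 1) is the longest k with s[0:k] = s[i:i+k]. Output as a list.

[10, 0, 1, 2, 0, 0, 0, 2, 0, 0]

Z[0]=10
i=1: outside box; Z[1]=0
i=2: outside box; Z[2]=1 scan→box=[2,3)
i=3: outside box; Z[3]=2 scan→box=[3,5)
i=4: min(r-i=1, Z[1]=0)=0; Z[4]=0
i=5: outside box; Z[5]=0
i=6: outside box; Z[6]=0
i=7: outside box; Z[7]=2 scan→box=[7,9)
i=8: min(r-i=1, Z[1]=0)=0; Z[8]=0
i=9: outside box; Z[9]=0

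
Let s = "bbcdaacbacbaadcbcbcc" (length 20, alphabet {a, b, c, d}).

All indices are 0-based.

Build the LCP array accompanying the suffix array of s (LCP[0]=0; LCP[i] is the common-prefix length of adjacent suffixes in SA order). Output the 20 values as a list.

rank→(start, suffix):
  0 → (4, 'aacbacbaadcbcbcc')
  1 → (11, 'aadcbcbcc')
  2 → (8, 'acbaadcbcbcc')
  3 → (5, 'acbacbaadcbcbcc')
  4 → (12, 'adcbcbcc')
  5 → (10, 'baadcbcbcc')
  6 → (7, 'bacbaadcbcbcc')
  7 → (0, 'bbcdaacbacbaadcbcbcc')
  8 → (15, 'bcbcc')
  9 → (17, 'bcc')
  10 → (1, 'bcdaacbacbaadcbcbcc')
  11 → (19, 'c')
  12 → (9, 'cbaadcbcbcc')
  13 → (6, 'cbacbaadcbcbcc')
  14 → (14, 'cbcbcc')
  15 → (16, 'cbcc')
  16 → (18, 'cc')
  17 → (2, 'cdaacbacbaadcbcbcc')
  18 → (3, 'daacbacbaadcbcbcc')
  19 → (13, 'dcbcbcc')

SA = [4, 11, 8, 5, 12, 10, 7, 0, 15, 17, 1, 19, 9, 6, 14, 16, 18, 2, 3, 13]
rank  pair      lcp
   1  s[4:],s[11:]  2  'aa'
   2  s[11:],s[8:]  1  'a'
   3  s[8:],s[5:]  4  'acba'
   4  s[5:],s[12:]  1  'a'
   5  s[12:],s[10:]  0  ''
   6  s[10:],s[7:]  2  'ba'
   7  s[7:],s[0:]  1  'b'
   8  s[0:],s[15:]  1  'b'
   9  s[15:],s[17:]  2  'bc'
  10  s[17:],s[1:]  2  'bc'
  11  s[1:],s[19:]  0  ''
  12  s[19:],s[9:]  1  'c'
  13  s[9:],s[6:]  3  'cba'
  14  s[6:],s[14:]  2  'cb'
  15  s[14:],s[16:]  3  'cbc'
  16  s[16:],s[18:]  1  'c'
  17  s[18:],s[2:]  1  'c'
  18  s[2:],s[3:]  0  ''
  19  s[3:],s[13:]  1  'd'

[0, 2, 1, 4, 1, 0, 2, 1, 1, 2, 2, 0, 1, 3, 2, 3, 1, 1, 0, 1]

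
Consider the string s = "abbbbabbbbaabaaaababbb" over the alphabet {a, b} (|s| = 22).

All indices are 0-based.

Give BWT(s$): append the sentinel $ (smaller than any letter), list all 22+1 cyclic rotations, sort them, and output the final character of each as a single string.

rank  rotation                 last
    0  $abbbbabbbbaabaaaababbb  b
    1  aaaababbb$abbbbabbbbaab  b
    2  aaababbb$abbbbabbbbaaba  a
    3  aabaaaababbb$abbbbabbbb  b
    4  aababbb$abbbbabbbbaabaa  a
    5  abaaaababbb$abbbbabbbba  a
    6  ababbb$abbbbabbbbaabaaa  a
    7  abbb$abbbbabbbbaabaaaab  b
    8  abbbbaabaaaababbb$abbbb  b
    9  abbbbabbbbaabaaaababbb$  $
   10  b$abbbbabbbbaabaaaababb  b
   11  baaaababbb$abbbbabbbbaa  a
   12  baabaaaababbb$abbbbabbb  b
   13  babbb$abbbbabbbbaabaaaa  a
   14  babbbbaabaaaababbb$abbb  b
   15  bb$abbbbabbbbaabaaaabab  b
   16  bbaabaaaababbb$abbbbabb  b
   17  bbabbbbaabaaaababbb$abb  b
   18  bbb$abbbbabbbbaabaaaaba  a
   19  bbbaabaaaababbb$abbbbab  b
   20  bbbabbbbaabaaaababbb$ab  b
   21  bbbbaabaaaababbb$abbbba  a
   22  bbbbabbbbaabaaaababbb$a  a

bbabaaabb$bababbbbabbaa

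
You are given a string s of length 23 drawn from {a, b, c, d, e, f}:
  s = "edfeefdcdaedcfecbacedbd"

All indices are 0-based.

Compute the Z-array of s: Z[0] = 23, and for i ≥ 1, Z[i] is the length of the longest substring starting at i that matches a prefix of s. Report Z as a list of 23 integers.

[23, 0, 0, 1, 1, 0, 0, 0, 0, 0, 2, 0, 0, 0, 1, 0, 0, 0, 0, 2, 0, 0, 0]

Z[0]=23
i=1: outside box; Z[1]=0
i=2: outside box; Z[2]=0
i=3: outside box; Z[3]=1 scan→box=[3,4)
i=4: outside box; Z[4]=1 scan→box=[4,5)
i=5: outside box; Z[5]=0
i=6: outside box; Z[6]=0
i=7: outside box; Z[7]=0
i=8: outside box; Z[8]=0
i=9: outside box; Z[9]=0
i=10: outside box; Z[10]=2 scan→box=[10,12)
i=11: min(r-i=1, Z[1]=0)=0; Z[11]=0
i=12: outside box; Z[12]=0
i=13: outside box; Z[13]=0
i=14: outside box; Z[14]=1 scan→box=[14,15)
i=15: outside box; Z[15]=0
i=16: outside box; Z[16]=0
i=17: outside box; Z[17]=0
i=18: outside box; Z[18]=0
i=19: outside box; Z[19]=2 scan→box=[19,21)
i=20: min(r-i=1, Z[1]=0)=0; Z[20]=0
i=21: outside box; Z[21]=0
i=22: outside box; Z[22]=0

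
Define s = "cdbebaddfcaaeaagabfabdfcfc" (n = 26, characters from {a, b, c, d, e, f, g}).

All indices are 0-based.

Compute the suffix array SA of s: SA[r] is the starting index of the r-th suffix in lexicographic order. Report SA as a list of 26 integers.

sorted suffixes:
  #0 SA[0]=10  'aaeaagabfabdfcfc'
  #1 SA[1]=13  'aagabfabdfcfc'
  #2 SA[2]=19  'abdfcfc'
  #3 SA[3]=16  'abfabdfcfc'
  #4 SA[4]=5  'addfcaaeaagabfabdfcfc'
  #5 SA[5]=11  'aeaagabfabdfcfc'
  #6 SA[6]=14  'agabfabdfcfc'
  #7 SA[7]=4  'baddfcaaeaagabfabdfcfc'
  #8 SA[8]=20  'bdfcfc'
  #9 SA[9]=2  'bebaddfcaaeaagabfabdfcfc'
  #10 SA[10]=17  'bfabdfcfc'
  #11 SA[11]=25  'c'
  #12 SA[12]=9  'caaeaagabfabdfcfc'
  #13 SA[13]=0  'cdbebaddfcaaeaagabfabdfcfc'
  #14 SA[14]=23  'cfc'
  #15 SA[15]=1  'dbebaddfcaaeaagabfabdfcfc'
  #16 SA[16]=6  'ddfcaaeaagabfabdfcfc'
  #17 SA[17]=7  'dfcaaeaagabfabdfcfc'
  #18 SA[18]=21  'dfcfc'
  #19 SA[19]=12  'eaagabfabdfcfc'
  #20 SA[20]=3  'ebaddfcaaeaagabfabdfcfc'
  #21 SA[21]=18  'fabdfcfc'
  #22 SA[22]=24  'fc'
  #23 SA[23]=8  'fcaaeaagabfabdfcfc'
  #24 SA[24]=22  'fcfc'
  #25 SA[25]=15  'gabfabdfcfc'

[10, 13, 19, 16, 5, 11, 14, 4, 20, 2, 17, 25, 9, 0, 23, 1, 6, 7, 21, 12, 3, 18, 24, 8, 22, 15]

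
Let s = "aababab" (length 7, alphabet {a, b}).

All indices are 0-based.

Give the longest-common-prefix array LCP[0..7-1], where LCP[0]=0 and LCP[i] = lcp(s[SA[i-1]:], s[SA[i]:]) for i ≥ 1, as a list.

[0, 1, 2, 4, 0, 1, 3]

rank | idx | suffix
   0 |   0 | aababab
   1 |   5 | ab
   2 |   3 | abab
   3 |   1 | ababab
   4 |   6 | b
   5 |   4 | bab
   6 |   2 | babab

SA = [0, 5, 3, 1, 6, 4, 2]
rank  pair      lcp
   1  s[0:],s[5:]  1  'a'
   2  s[5:],s[3:]  2  'ab'
   3  s[3:],s[1:]  4  'abab'
   4  s[1:],s[6:]  0  ''
   5  s[6:],s[4:]  1  'b'
   6  s[4:],s[2:]  3  'bab'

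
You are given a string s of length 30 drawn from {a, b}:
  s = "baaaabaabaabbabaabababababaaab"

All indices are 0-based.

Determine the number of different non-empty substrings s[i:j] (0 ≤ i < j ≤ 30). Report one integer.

353

rank→(start, suffix):
  0 → (1, 'aaaabaabaabbabaabababababaaab')
  1 → (26, 'aaab')
  2 → (2, 'aaabaabaabbabaabababababaaab')
  3 → (27, 'aab')
  4 → (3, 'aabaabaabbabaabababababaaab')
  5 → (6, 'aabaabbabaabababababaaab')
  6 → (15, 'aabababababaaab')
  7 → (9, 'aabbabaabababababaaab')
  8 → (28, 'ab')
  9 → (24, 'abaaab')
  10 → (4, 'abaabaabbabaabababababaaab')
  11 → (13, 'abaabababababaaab')
  12 → (7, 'abaabbabaabababababaaab')
  13 → (22, 'ababaaab')
  14 → (20, 'abababaaab')
  15 → (18, 'ababababaaab')
  16 → (16, 'abababababaaab')
  17 → (10, 'abbabaabababababaaab')
  18 → (29, 'b')
  19 → (0, 'baaaabaabaabbabaabababababaaab')
  20 → (25, 'baaab')
  21 → (5, 'baabaabbabaabababababaaab')
  22 → (14, 'baabababababaaab')
  23 → (8, 'baabbabaabababababaaab')
  24 → (23, 'babaaab')
  25 → (12, 'babaabababababaaab')
  26 → (21, 'bababaaab')
  27 → (19, 'babababaaab')
  28 → (17, 'bababababaaab')
  29 → (11, 'bbabaabababababaaab')

SA = [1, 26, 2, 27, 3, 6, 15, 9, 28, 24, 4, 13, 7, 22, 20, 18, 16, 10, 29, 0, 25, 5, 14, 8, 23, 12, 21, 19, 17, 11]
rank  pair      lcp
   1  s[1:],s[26:]  3  'aaa'
   2  s[26:],s[2:]  4  'aaab'
   3  s[2:],s[27:]  2  'aa'
   4  s[27:],s[3:]  3  'aab'
   5  s[3:],s[6:]  6  'aabaab'
   6  s[6:],s[15:]  4  'aaba'
   7  s[15:],s[9:]  3  'aab'
   8  s[9:],s[28:]  1  'a'
   9  s[28:],s[24:]  2  'ab'
  10  s[24:],s[4:]  4  'abaa'
  11  s[4:],s[13:]  6  'abaaba'
  12  s[13:],s[7:]  5  'abaab'
  13  s[7:],s[22:]  3  'aba'
  14  s[22:],s[20:]  5  'ababa'
  15  s[20:],s[18:]  7  'abababa'
  16  s[18:],s[16:]  9  'ababababa'
  17  s[16:],s[10:]  2  'ab'
  18  s[10:],s[29:]  0  ''
  19  s[29:],s[0:]  1  'b'
  20  s[0:],s[25:]  4  'baaa'
  21  s[25:],s[5:]  3  'baa'
  22  s[5:],s[14:]  5  'baaba'
  23  s[14:],s[8:]  4  'baab'
  24  s[8:],s[23:]  2  'ba'
  25  s[23:],s[12:]  5  'babaa'
  26  s[12:],s[21:]  4  'baba'
  27  s[21:],s[19:]  6  'bababa'
  28  s[19:],s[17:]  8  'babababa'
  29  s[17:],s[11:]  1  'b'

n(n+1)/2 = 30·31/2 = 465
Σ LCP = 0 + 3 + 4 + 2 + 3 + 6 + 4 + 3 + 1 + 2 + 4 + 6 + 5 + 3 + 5 + 7 + 9 + 2 + 0 + 1 + 4 + 3 + 5 + 4 + 2 + 5 + 4 + 6 + 8 + 1 = 112
distinct = 465 − 112 = 353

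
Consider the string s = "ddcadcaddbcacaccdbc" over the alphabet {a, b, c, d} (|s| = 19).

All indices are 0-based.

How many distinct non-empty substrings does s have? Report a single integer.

rank→(start, suffix):
  0 → (11, 'acaccdbc')
  1 → (13, 'accdbc')
  2 → (3, 'adcaddbcacaccdbc')
  3 → (6, 'addbcacaccdbc')
  4 → (17, 'bc')
  5 → (9, 'bcacaccdbc')
  6 → (18, 'c')
  7 → (10, 'cacaccdbc')
  8 → (12, 'caccdbc')
  9 → (2, 'cadcaddbcacaccdbc')
  10 → (5, 'caddbcacaccdbc')
  11 → (14, 'ccdbc')
  12 → (15, 'cdbc')
  13 → (16, 'dbc')
  14 → (8, 'dbcacaccdbc')
  15 → (1, 'dcadcaddbcacaccdbc')
  16 → (4, 'dcaddbcacaccdbc')
  17 → (7, 'ddbcacaccdbc')
  18 → (0, 'ddcadcaddbcacaccdbc')

SA = [11, 13, 3, 6, 17, 9, 18, 10, 12, 2, 5, 14, 15, 16, 8, 1, 4, 7, 0]
[i] adj suffixes → lcp
  [1] 11/13 → 2 ('ac')
  [2] 13/3 → 1 ('a')
  [3] 3/6 → 2 ('ad')
  [4] 6/17 → 0 ('')
  [5] 17/9 → 2 ('bc')
  [6] 9/18 → 0 ('')
  [7] 18/10 → 1 ('c')
  [8] 10/12 → 3 ('cac')
  [9] 12/2 → 2 ('ca')
  [10] 2/5 → 3 ('cad')
  [11] 5/14 → 1 ('c')
  [12] 14/15 → 1 ('c')
  [13] 15/16 → 0 ('')
  [14] 16/8 → 3 ('dbc')
  [15] 8/1 → 1 ('d')
  [16] 1/4 → 4 ('dcad')
  [17] 4/7 → 1 ('d')
  [18] 7/0 → 2 ('dd')

n(n+1)/2 = 19·20/2 = 190
Σ LCP = 0 + 2 + 1 + 2 + 0 + 2 + 0 + 1 + 3 + 2 + 3 + 1 + 1 + 0 + 3 + 1 + 4 + 1 + 2 = 29
distinct = 190 − 29 = 161

161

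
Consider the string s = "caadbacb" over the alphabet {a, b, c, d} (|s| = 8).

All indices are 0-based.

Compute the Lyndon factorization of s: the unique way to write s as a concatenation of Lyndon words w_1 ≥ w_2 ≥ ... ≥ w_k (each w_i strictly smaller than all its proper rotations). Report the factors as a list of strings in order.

["c", "aadbacb"]

emit factor 1: 'c' (i=0, period=1)
emit factor 2: 'aadbacb' (i=1, period=7)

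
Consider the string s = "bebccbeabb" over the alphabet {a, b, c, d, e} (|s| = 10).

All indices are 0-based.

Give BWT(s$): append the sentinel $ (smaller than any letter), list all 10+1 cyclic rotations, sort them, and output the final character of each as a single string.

rank  rotation     last
    0  $bebccbeabb  b
    1  abb$bebccbe  e
    2  b$bebccbeab  b
    3  bb$bebccbea  a
    4  bccbeabb$be  e
    5  beabb$bebcc  c
    6  bebccbeabb$  $
    7  cbeabb$bebc  c
    8  ccbeabb$beb  b
    9  eabb$bebccb  b
   10  ebccbeabb$b  b

bebaec$cbbb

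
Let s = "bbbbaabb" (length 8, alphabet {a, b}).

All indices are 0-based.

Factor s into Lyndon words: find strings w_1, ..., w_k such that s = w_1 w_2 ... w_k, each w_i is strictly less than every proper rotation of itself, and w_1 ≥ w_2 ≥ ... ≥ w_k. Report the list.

["b", "b", "b", "b", "aabb"]

emit factor 1: 'b' (i=0, period=1)
emit factor 2: 'b' (i=1, period=1)
emit factor 3: 'b' (i=2, period=1)
emit factor 4: 'b' (i=3, period=1)
emit factor 5: 'aabb' (i=4, period=4)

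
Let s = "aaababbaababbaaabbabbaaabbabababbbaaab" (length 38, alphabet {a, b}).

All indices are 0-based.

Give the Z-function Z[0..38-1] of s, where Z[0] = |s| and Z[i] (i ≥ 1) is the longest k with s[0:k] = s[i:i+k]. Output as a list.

[38, 2, 1, 0, 1, 0, 0, 2, 1, 0, 1, 0, 0, 4, 2, 1, 0, 0, 1, 0, 0, 4, 2, 1, 0, 0, 1, 0, 1, 0, 1, 0, 0, 0, 4, 2, 1, 0]

Z[0]=38
i=1: fresh scan; Z[1]=2 grow→box=[1,3)
i=2: min(r-i=1, Z[1]=2)=1; Z[2]=1
i=3: fresh scan; Z[3]=0
i=4: fresh scan; Z[4]=1 grow→box=[4,5)
i=5: fresh scan; Z[5]=0
i=6: fresh scan; Z[6]=0
i=7: fresh scan; Z[7]=2 grow→box=[7,9)
i=8: min(r-i=1, Z[1]=2)=1; Z[8]=1
i=9: fresh scan; Z[9]=0
i=10: fresh scan; Z[10]=1 grow→box=[10,11)
i=11: fresh scan; Z[11]=0
i=12: fresh scan; Z[12]=0
i=13: fresh scan; Z[13]=4 grow→box=[13,17)
i=14: min(r-i=3, Z[1]=2)=2; Z[14]=2
i=15: min(r-i=2, Z[2]=1)=1; Z[15]=1
i=16: min(r-i=1, Z[3]=0)=0; Z[16]=0
i=17: fresh scan; Z[17]=0
i=18: fresh scan; Z[18]=1 grow→box=[18,19)
i=19: fresh scan; Z[19]=0
i=20: fresh scan; Z[20]=0
i=21: fresh scan; Z[21]=4 grow→box=[21,25)
i=22: min(r-i=3, Z[1]=2)=2; Z[22]=2
i=23: min(r-i=2, Z[2]=1)=1; Z[23]=1
i=24: min(r-i=1, Z[3]=0)=0; Z[24]=0
i=25: fresh scan; Z[25]=0
i=26: fresh scan; Z[26]=1 grow→box=[26,27)
i=27: fresh scan; Z[27]=0
i=28: fresh scan; Z[28]=1 grow→box=[28,29)
i=29: fresh scan; Z[29]=0
i=30: fresh scan; Z[30]=1 grow→box=[30,31)
i=31: fresh scan; Z[31]=0
i=32: fresh scan; Z[32]=0
i=33: fresh scan; Z[33]=0
i=34: fresh scan; Z[34]=4 grow→box=[34,38)
i=35: min(r-i=3, Z[1]=2)=2; Z[35]=2
i=36: min(r-i=2, Z[2]=1)=1; Z[36]=1
i=37: min(r-i=1, Z[3]=0)=0; Z[37]=0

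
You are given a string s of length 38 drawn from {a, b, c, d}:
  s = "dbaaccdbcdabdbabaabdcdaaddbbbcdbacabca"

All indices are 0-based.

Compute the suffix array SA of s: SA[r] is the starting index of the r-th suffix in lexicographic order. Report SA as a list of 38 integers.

rank | idx | suffix
   0 |  37 | a
   1 |  16 | aabdcdaaddbbbcdbacabca
   2 |   2 | aaccdbcdabdbabaabdcdaaddbbbcdbacabca
   3 |  22 | aaddbbbcdbacabca
   4 |  14 | abaabdcdaaddbbbcdbacabca
   5 |  34 | abca
   6 |  10 | abdbabaabdcdaaddbbbcdbacabca
   7 |  17 | abdcdaaddbbbcdbacabca
   8 |  32 | acabca
   9 |   3 | accdbcdabdbabaabdcdaaddbbbcdbacabca
  10 |  23 | addbbbcdbacabca
  11 |  15 | baabdcdaaddbbbcdbacabca
  12 |   1 | baaccdbcdabdbabaabdcdaaddbbbcdbacabca
  13 |  13 | babaabdcdaaddbbbcdbacabca
  14 |  31 | bacabca
  15 |  26 | bbbcdbacabca
  16 |  27 | bbcdbacabca
  17 |  35 | bca
  18 |   7 | bcdabdbabaabdcdaaddbbbcdbacabca
  19 |  28 | bcdbacabca
  20 |  11 | bdbabaabdcdaaddbbbcdbacabca
  21 |  18 | bdcdaaddbbbcdbacabca
  22 |  36 | ca
  23 |  33 | cabca
  24 |   4 | ccdbcdabdbabaabdcdaaddbbbcdbacabca
  25 |  20 | cdaaddbbbcdbacabca
  26 |   8 | cdabdbabaabdcdaaddbbbcdbacabca
  27 |  29 | cdbacabca
  28 |   5 | cdbcdabdbabaabdcdaaddbbbcdbacabca
  29 |  21 | daaddbbbcdbacabca
  30 |   9 | dabdbabaabdcdaaddbbbcdbacabca
  31 |   0 | dbaaccdbcdabdbabaabdcdaaddbbbcdbacabca
  32 |  12 | dbabaabdcdaaddbbbcdbacabca
  33 |  30 | dbacabca
  34 |  25 | dbbbcdbacabca
  35 |   6 | dbcdabdbabaabdcdaaddbbbcdbacabca
  36 |  19 | dcdaaddbbbcdbacabca
  37 |  24 | ddbbbcdbacabca

[37, 16, 2, 22, 14, 34, 10, 17, 32, 3, 23, 15, 1, 13, 31, 26, 27, 35, 7, 28, 11, 18, 36, 33, 4, 20, 8, 29, 5, 21, 9, 0, 12, 30, 25, 6, 19, 24]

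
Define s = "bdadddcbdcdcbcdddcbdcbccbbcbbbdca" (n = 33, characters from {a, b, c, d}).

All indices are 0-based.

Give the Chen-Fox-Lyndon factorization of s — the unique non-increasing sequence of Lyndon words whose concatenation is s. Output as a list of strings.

emit factor 1: 'bd' (i=0, period=2)
emit factor 2: 'adddcbdcdcbcdddcbdcbccbbcbbbdc' (i=2, period=30)
emit factor 3: 'a' (i=32, period=1)

["bd", "adddcbdcdcbcdddcbdcbccbbcbbbdc", "a"]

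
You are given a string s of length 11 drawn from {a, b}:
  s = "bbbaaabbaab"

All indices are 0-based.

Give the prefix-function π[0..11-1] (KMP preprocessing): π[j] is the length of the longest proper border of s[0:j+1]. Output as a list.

π[0] = 0
j=1 s[j]='b': π[1]=1 (border 'b')
j=2 s[j]='b': π[2]=2 (border 'bb')
j=3 s[j]='a': k: 2→1→0; π[3]=0 (border '')
j=4 s[j]='a': π[4]=0 (border '')
j=5 s[j]='a': π[5]=0 (border '')
j=6 s[j]='b': π[6]=1 (border 'b')
j=7 s[j]='b': π[7]=2 (border 'bb')
j=8 s[j]='a': k: 2→1→0; π[8]=0 (border '')
j=9 s[j]='a': π[9]=0 (border '')
j=10 s[j]='b': π[10]=1 (border 'b')

[0, 1, 2, 0, 0, 0, 1, 2, 0, 0, 1]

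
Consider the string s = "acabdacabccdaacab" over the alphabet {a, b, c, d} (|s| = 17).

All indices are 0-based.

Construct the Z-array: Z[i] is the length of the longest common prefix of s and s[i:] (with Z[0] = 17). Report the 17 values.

[17, 0, 1, 0, 0, 4, 0, 1, 0, 0, 0, 0, 1, 4, 0, 1, 0]

Z[0]=17
i=1: fresh scan; Z[1]=0
i=2: fresh scan; Z[2]=1 extend→box=[2,3)
i=3: fresh scan; Z[3]=0
i=4: fresh scan; Z[4]=0
i=5: fresh scan; Z[5]=4 extend→box=[5,9)
i=6: min(r-i=3, Z[1]=0)=0; Z[6]=0
i=7: min(r-i=2, Z[2]=1)=1; Z[7]=1
i=8: min(r-i=1, Z[3]=0)=0; Z[8]=0
i=9: fresh scan; Z[9]=0
i=10: fresh scan; Z[10]=0
i=11: fresh scan; Z[11]=0
i=12: fresh scan; Z[12]=1 extend→box=[12,13)
i=13: fresh scan; Z[13]=4 extend→box=[13,17)
i=14: min(r-i=3, Z[1]=0)=0; Z[14]=0
i=15: min(r-i=2, Z[2]=1)=1; Z[15]=1
i=16: min(r-i=1, Z[3]=0)=0; Z[16]=0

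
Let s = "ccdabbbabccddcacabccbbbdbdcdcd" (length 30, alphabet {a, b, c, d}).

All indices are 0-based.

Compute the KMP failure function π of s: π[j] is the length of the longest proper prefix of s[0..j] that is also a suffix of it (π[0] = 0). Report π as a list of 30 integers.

[0, 1, 0, 0, 0, 0, 0, 0, 0, 1, 2, 3, 0, 1, 0, 1, 0, 0, 1, 2, 0, 0, 0, 0, 0, 0, 1, 0, 1, 0]

π[0] = 0
j=1 s[j]='c': π[1]=1 (border 'c')
j=2 s[j]='d': k: 1→0; π[2]=0 (border '')
j=3 s[j]='a': π[3]=0 (border '')
j=4 s[j]='b': π[4]=0 (border '')
j=5 s[j]='b': π[5]=0 (border '')
j=6 s[j]='b': π[6]=0 (border '')
j=7 s[j]='a': π[7]=0 (border '')
j=8 s[j]='b': π[8]=0 (border '')
j=9 s[j]='c': π[9]=1 (border 'c')
j=10 s[j]='c': π[10]=2 (border 'cc')
j=11 s[j]='d': π[11]=3 (border 'ccd')
j=12 s[j]='d': k: 3→0; π[12]=0 (border '')
j=13 s[j]='c': π[13]=1 (border 'c')
j=14 s[j]='a': k: 1→0; π[14]=0 (border '')
j=15 s[j]='c': π[15]=1 (border 'c')
j=16 s[j]='a': k: 1→0; π[16]=0 (border '')
j=17 s[j]='b': π[17]=0 (border '')
j=18 s[j]='c': π[18]=1 (border 'c')
j=19 s[j]='c': π[19]=2 (border 'cc')
j=20 s[j]='b': k: 2→1→0; π[20]=0 (border '')
j=21 s[j]='b': π[21]=0 (border '')
j=22 s[j]='b': π[22]=0 (border '')
j=23 s[j]='d': π[23]=0 (border '')
j=24 s[j]='b': π[24]=0 (border '')
j=25 s[j]='d': π[25]=0 (border '')
j=26 s[j]='c': π[26]=1 (border 'c')
j=27 s[j]='d': k: 1→0; π[27]=0 (border '')
j=28 s[j]='c': π[28]=1 (border 'c')
j=29 s[j]='d': k: 1→0; π[29]=0 (border '')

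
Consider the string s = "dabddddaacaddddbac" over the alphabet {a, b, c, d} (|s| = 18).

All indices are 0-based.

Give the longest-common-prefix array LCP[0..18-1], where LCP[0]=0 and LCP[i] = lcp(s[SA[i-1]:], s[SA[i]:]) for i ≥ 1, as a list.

[0, 1, 1, 2, 1, 0, 1, 0, 1, 0, 2, 1, 1, 2, 2, 3, 3, 4]

rank→(start, suffix):
  0 → (7, 'aacaddddbac')
  1 → (1, 'abddddaacaddddbac')
  2 → (16, 'ac')
  3 → (8, 'acaddddbac')
  4 → (10, 'addddbac')
  5 → (15, 'bac')
  6 → (2, 'bddddaacaddddbac')
  7 → (17, 'c')
  8 → (9, 'caddddbac')
  9 → (6, 'daacaddddbac')
  10 → (0, 'dabddddaacaddddbac')
  11 → (14, 'dbac')
  12 → (5, 'ddaacaddddbac')
  13 → (13, 'ddbac')
  14 → (4, 'dddaacaddddbac')
  15 → (12, 'dddbac')
  16 → (3, 'ddddaacaddddbac')
  17 → (11, 'ddddbac')

SA = [7, 1, 16, 8, 10, 15, 2, 17, 9, 6, 0, 14, 5, 13, 4, 12, 3, 11]
i: (SA[i-1],SA[i]) lcp shared
  1: (7,1) 1 'a'
  2: (1,16) 1 'a'
  3: (16,8) 2 'ac'
  4: (8,10) 1 'a'
  5: (10,15) 0 ''
  6: (15,2) 1 'b'
  7: (2,17) 0 ''
  8: (17,9) 1 'c'
  9: (9,6) 0 ''
  10: (6,0) 2 'da'
  11: (0,14) 1 'd'
  12: (14,5) 1 'd'
  13: (5,13) 2 'dd'
  14: (13,4) 2 'dd'
  15: (4,12) 3 'ddd'
  16: (12,3) 3 'ddd'
  17: (3,11) 4 'dddd'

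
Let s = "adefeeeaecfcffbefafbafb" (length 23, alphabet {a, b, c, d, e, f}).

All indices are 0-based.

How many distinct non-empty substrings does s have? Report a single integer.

sorted suffixes:
  #0 SA[0]=0  'adefeeeaecfcffbefafbafb'
  #1 SA[1]=7  'aecfcffbefafbafb'
  #2 SA[2]=20  'afb'
  #3 SA[3]=17  'afbafb'
  #4 SA[4]=22  'b'
  #5 SA[5]=19  'bafb'
  #6 SA[6]=14  'befafbafb'
  #7 SA[7]=9  'cfcffbefafbafb'
  #8 SA[8]=11  'cffbefafbafb'
  #9 SA[9]=1  'defeeeaecfcffbefafbafb'
  #10 SA[10]=6  'eaecfcffbefafbafb'
  #11 SA[11]=8  'ecfcffbefafbafb'
  #12 SA[12]=5  'eeaecfcffbefafbafb'
  #13 SA[13]=4  'eeeaecfcffbefafbafb'
  #14 SA[14]=15  'efafbafb'
  #15 SA[15]=2  'efeeeaecfcffbefafbafb'
  #16 SA[16]=16  'fafbafb'
  #17 SA[17]=21  'fb'
  #18 SA[18]=18  'fbafb'
  #19 SA[19]=13  'fbefafbafb'
  #20 SA[20]=10  'fcffbefafbafb'
  #21 SA[21]=3  'feeeaecfcffbefafbafb'
  #22 SA[22]=12  'ffbefafbafb'

SA = [0, 7, 20, 17, 22, 19, 14, 9, 11, 1, 6, 8, 5, 4, 15, 2, 16, 21, 18, 13, 10, 3, 12]
rank  pair      lcp
   1  s[0:],s[7:]  1  'a'
   2  s[7:],s[20:]  1  'a'
   3  s[20:],s[17:]  3  'afb'
   4  s[17:],s[22:]  0  ''
   5  s[22:],s[19:]  1  'b'
   6  s[19:],s[14:]  1  'b'
   7  s[14:],s[9:]  0  ''
   8  s[9:],s[11:]  2  'cf'
   9  s[11:],s[1:]  0  ''
  10  s[1:],s[6:]  0  ''
  11  s[6:],s[8:]  1  'e'
  12  s[8:],s[5:]  1  'e'
  13  s[5:],s[4:]  2  'ee'
  14  s[4:],s[15:]  1  'e'
  15  s[15:],s[2:]  2  'ef'
  16  s[2:],s[16:]  0  ''
  17  s[16:],s[21:]  1  'f'
  18  s[21:],s[18:]  2  'fb'
  19  s[18:],s[13:]  2  'fb'
  20  s[13:],s[10:]  1  'f'
  21  s[10:],s[3:]  1  'f'
  22  s[3:],s[12:]  1  'f'

n(n+1)/2 = 23·24/2 = 276
Σ LCP = 0 + 1 + 1 + 3 + 0 + 1 + 1 + 0 + 2 + 0 + 0 + 1 + 1 + 2 + 1 + 2 + 0 + 1 + 2 + 2 + 1 + 1 + 1 = 24
distinct = 276 − 24 = 252

252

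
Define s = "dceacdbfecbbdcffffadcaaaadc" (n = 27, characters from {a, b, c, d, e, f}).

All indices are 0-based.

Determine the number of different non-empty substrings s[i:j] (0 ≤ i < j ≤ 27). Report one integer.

sorted suffixes:
  #0 SA[0]=21  'aaaadc'
  #1 SA[1]=22  'aaadc'
  #2 SA[2]=23  'aadc'
  #3 SA[3]=3  'acdbfecbbdcffffadcaaaadc'
  #4 SA[4]=24  'adc'
  #5 SA[5]=18  'adcaaaadc'
  #6 SA[6]=10  'bbdcffffadcaaaadc'
  #7 SA[7]=11  'bdcffffadcaaaadc'
  #8 SA[8]=6  'bfecbbdcffffadcaaaadc'
  #9 SA[9]=26  'c'
  #10 SA[10]=20  'caaaadc'
  #11 SA[11]=9  'cbbdcffffadcaaaadc'
  #12 SA[12]=4  'cdbfecbbdcffffadcaaaadc'
  #13 SA[13]=1  'ceacdbfecbbdcffffadcaaaadc'
  #14 SA[14]=13  'cffffadcaaaadc'
  #15 SA[15]=5  'dbfecbbdcffffadcaaaadc'
  #16 SA[16]=25  'dc'
  #17 SA[17]=19  'dcaaaadc'
  #18 SA[18]=0  'dceacdbfecbbdcffffadcaaaadc'
  #19 SA[19]=12  'dcffffadcaaaadc'
  #20 SA[20]=2  'eacdbfecbbdcffffadcaaaadc'
  #21 SA[21]=8  'ecbbdcffffadcaaaadc'
  #22 SA[22]=17  'fadcaaaadc'
  #23 SA[23]=7  'fecbbdcffffadcaaaadc'
  #24 SA[24]=16  'ffadcaaaadc'
  #25 SA[25]=15  'fffadcaaaadc'
  #26 SA[26]=14  'ffffadcaaaadc'

SA = [21, 22, 23, 3, 24, 18, 10, 11, 6, 26, 20, 9, 4, 1, 13, 5, 25, 19, 0, 12, 2, 8, 17, 7, 16, 15, 14]
[i] adj suffixes → lcp
  [1] 21/22 → 3 ('aaa')
  [2] 22/23 → 2 ('aa')
  [3] 23/3 → 1 ('a')
  [4] 3/24 → 1 ('a')
  [5] 24/18 → 3 ('adc')
  [6] 18/10 → 0 ('')
  [7] 10/11 → 1 ('b')
  [8] 11/6 → 1 ('b')
  [9] 6/26 → 0 ('')
  [10] 26/20 → 1 ('c')
  [11] 20/9 → 1 ('c')
  [12] 9/4 → 1 ('c')
  [13] 4/1 → 1 ('c')
  [14] 1/13 → 1 ('c')
  [15] 13/5 → 0 ('')
  [16] 5/25 → 1 ('d')
  [17] 25/19 → 2 ('dc')
  [18] 19/0 → 2 ('dc')
  [19] 0/12 → 2 ('dc')
  [20] 12/2 → 0 ('')
  [21] 2/8 → 1 ('e')
  [22] 8/17 → 0 ('')
  [23] 17/7 → 1 ('f')
  [24] 7/16 → 1 ('f')
  [25] 16/15 → 2 ('ff')
  [26] 15/14 → 3 ('fff')

n(n+1)/2 = 27·28/2 = 378
Σ LCP = 0 + 3 + 2 + 1 + 1 + 3 + 0 + 1 + 1 + 0 + 1 + 1 + 1 + 1 + 1 + 0 + 1 + 2 + 2 + 2 + 0 + 1 + 0 + 1 + 1 + 2 + 3 = 32
distinct = 378 − 32 = 346

346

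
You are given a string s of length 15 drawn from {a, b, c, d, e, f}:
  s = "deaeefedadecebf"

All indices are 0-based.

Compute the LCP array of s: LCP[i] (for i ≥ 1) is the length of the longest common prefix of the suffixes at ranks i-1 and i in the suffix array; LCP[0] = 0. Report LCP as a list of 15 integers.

rank | idx | suffix
   0 |   8 | adecebf
   1 |   2 | aeefedadecebf
   2 |  13 | bf
   3 |  11 | cebf
   4 |   7 | dadecebf
   5 |   0 | deaeefedadecebf
   6 |   9 | decebf
   7 |   1 | eaeefedadecebf
   8 |  12 | ebf
   9 |  10 | ecebf
  10 |   6 | edadecebf
  11 |   3 | eefedadecebf
  12 |   4 | efedadecebf
  13 |  14 | f
  14 |   5 | fedadecebf

SA = [8, 2, 13, 11, 7, 0, 9, 1, 12, 10, 6, 3, 4, 14, 5]
i: (SA[i-1],SA[i]) lcp shared
  1: (8,2) 1 'a'
  2: (2,13) 0 ''
  3: (13,11) 0 ''
  4: (11,7) 0 ''
  5: (7,0) 1 'd'
  6: (0,9) 2 'de'
  7: (9,1) 0 ''
  8: (1,12) 1 'e'
  9: (12,10) 1 'e'
  10: (10,6) 1 'e'
  11: (6,3) 1 'e'
  12: (3,4) 1 'e'
  13: (4,14) 0 ''
  14: (14,5) 1 'f'

[0, 1, 0, 0, 0, 1, 2, 0, 1, 1, 1, 1, 1, 0, 1]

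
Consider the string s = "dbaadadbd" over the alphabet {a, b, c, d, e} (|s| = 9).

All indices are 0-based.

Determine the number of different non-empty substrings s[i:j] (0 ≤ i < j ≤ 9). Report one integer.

rank | idx | suffix
   0 |   2 | aadadbd
   1 |   3 | adadbd
   2 |   5 | adbd
   3 |   1 | baadadbd
   4 |   7 | bd
   5 |   8 | d
   6 |   4 | dadbd
   7 |   0 | dbaadadbd
   8 |   6 | dbd

SA = [2, 3, 5, 1, 7, 8, 4, 0, 6]
rank  pair      lcp
   1  s[2:],s[3:]  1  'a'
   2  s[3:],s[5:]  2  'ad'
   3  s[5:],s[1:]  0  ''
   4  s[1:],s[7:]  1  'b'
   5  s[7:],s[8:]  0  ''
   6  s[8:],s[4:]  1  'd'
   7  s[4:],s[0:]  1  'd'
   8  s[0:],s[6:]  2  'db'

n(n+1)/2 = 9·10/2 = 45
Σ LCP = 0 + 1 + 2 + 0 + 1 + 0 + 1 + 1 + 2 = 8
distinct = 45 − 8 = 37

37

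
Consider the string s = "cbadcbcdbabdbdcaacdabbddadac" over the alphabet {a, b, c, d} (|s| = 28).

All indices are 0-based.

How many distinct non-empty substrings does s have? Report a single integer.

sorted suffixes:
  #0 SA[0]=15  'aacdabbddadac'
  #1 SA[1]=19  'abbddadac'
  #2 SA[2]=9  'abdbdcaacdabbddadac'
  #3 SA[3]=26  'ac'
  #4 SA[4]=16  'acdabbddadac'
  #5 SA[5]=24  'adac'
  #6 SA[6]=2  'adcbcdbabdbdcaacdabbddadac'
  #7 SA[7]=8  'babdbdcaacdabbddadac'
  #8 SA[8]=1  'badcbcdbabdbdcaacdabbddadac'
  #9 SA[9]=20  'bbddadac'
  #10 SA[10]=5  'bcdbabdbdcaacdabbddadac'
  #11 SA[11]=10  'bdbdcaacdabbddadac'
  #12 SA[12]=12  'bdcaacdabbddadac'
  #13 SA[13]=21  'bddadac'
  #14 SA[14]=27  'c'
  #15 SA[15]=14  'caacdabbddadac'
  #16 SA[16]=0  'cbadcbcdbabdbdcaacdabbddadac'
  #17 SA[17]=4  'cbcdbabdbdcaacdabbddadac'
  #18 SA[18]=17  'cdabbddadac'
  #19 SA[19]=6  'cdbabdbdcaacdabbddadac'
  #20 SA[20]=18  'dabbddadac'
  #21 SA[21]=25  'dac'
  #22 SA[22]=23  'dadac'
  #23 SA[23]=7  'dbabdbdcaacdabbddadac'
  #24 SA[24]=11  'dbdcaacdabbddadac'
  #25 SA[25]=13  'dcaacdabbddadac'
  #26 SA[26]=3  'dcbcdbabdbdcaacdabbddadac'
  #27 SA[27]=22  'ddadac'

SA = [15, 19, 9, 26, 16, 24, 2, 8, 1, 20, 5, 10, 12, 21, 27, 14, 0, 4, 17, 6, 18, 25, 23, 7, 11, 13, 3, 22]
rank  pair      lcp
   1  s[15:],s[19:]  1  'a'
   2  s[19:],s[9:]  2  'ab'
   3  s[9:],s[26:]  1  'a'
   4  s[26:],s[16:]  2  'ac'
   5  s[16:],s[24:]  1  'a'
   6  s[24:],s[2:]  2  'ad'
   7  s[2:],s[8:]  0  ''
   8  s[8:],s[1:]  2  'ba'
   9  s[1:],s[20:]  1  'b'
  10  s[20:],s[5:]  1  'b'
  11  s[5:],s[10:]  1  'b'
  12  s[10:],s[12:]  2  'bd'
  13  s[12:],s[21:]  2  'bd'
  14  s[21:],s[27:]  0  ''
  15  s[27:],s[14:]  1  'c'
  16  s[14:],s[0:]  1  'c'
  17  s[0:],s[4:]  2  'cb'
  18  s[4:],s[17:]  1  'c'
  19  s[17:],s[6:]  2  'cd'
  20  s[6:],s[18:]  0  ''
  21  s[18:],s[25:]  2  'da'
  22  s[25:],s[23:]  2  'da'
  23  s[23:],s[7:]  1  'd'
  24  s[7:],s[11:]  2  'db'
  25  s[11:],s[13:]  1  'd'
  26  s[13:],s[3:]  2  'dc'
  27  s[3:],s[22:]  1  'd'

n(n+1)/2 = 28·29/2 = 406
Σ LCP = 0 + 1 + 2 + 1 + 2 + 1 + 2 + 0 + 2 + 1 + 1 + 1 + 2 + 2 + 0 + 1 + 1 + 2 + 1 + 2 + 0 + 2 + 2 + 1 + 2 + 1 + 2 + 1 = 36
distinct = 406 − 36 = 370

370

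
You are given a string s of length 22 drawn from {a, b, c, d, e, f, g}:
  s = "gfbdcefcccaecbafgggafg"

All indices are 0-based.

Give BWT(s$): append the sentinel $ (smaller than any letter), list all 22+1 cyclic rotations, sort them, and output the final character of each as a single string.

gcgbcfcecfdbacgeaafg$gf

rank  rotation                 last
    0  $gfbdcefcccaecbafgggafg  g
    1  aecbafgggafg$gfbdcefccc  c
    2  afg$gfbdcefcccaecbafggg  g
    3  afgggafg$gfbdcefcccaecb  b
    4  bafgggafg$gfbdcefcccaec  c
    5  bdcefcccaecbafgggafg$gf  f
    6  caecbafgggafg$gfbdcefcc  c
    7  cbafgggafg$gfbdcefcccae  e
    8  ccaecbafgggafg$gfbdcefc  c
    9  cccaecbafgggafg$gfbdcef  f
   10  cefcccaecbafgggafg$gfbd  d
   11  dcefcccaecbafgggafg$gfb  b
   12  ecbafgggafg$gfbdcefccca  a
   13  efcccaecbafgggafg$gfbdc  c
   14  fbdcefcccaecbafgggafg$g  g
   15  fcccaecbafgggafg$gfbdce  e
   16  fg$gfbdcefcccaecbafggga  a
   17  fgggafg$gfbdcefcccaecba  a
   18  g$gfbdcefcccaecbafgggaf  f
   19  gafg$gfbdcefcccaecbafgg  g
   20  gfbdcefcccaecbafgggafg$  $
   21  ggafg$gfbdcefcccaecbafg  g
   22  gggafg$gfbdcefcccaecbaf  f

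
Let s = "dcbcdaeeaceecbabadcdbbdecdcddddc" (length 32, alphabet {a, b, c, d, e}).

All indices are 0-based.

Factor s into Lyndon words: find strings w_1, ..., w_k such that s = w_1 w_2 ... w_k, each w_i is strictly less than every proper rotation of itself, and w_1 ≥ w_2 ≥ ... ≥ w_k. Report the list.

["d", "c", "bcd", "aee", "aceecb", "abadcdbbdecdcddddc"]

emit factor 1: 'd' (i=0, period=1)
emit factor 2: 'c' (i=1, period=1)
emit factor 3: 'bcd' (i=2, period=3)
emit factor 4: 'aee' (i=5, period=3)
emit factor 5: 'aceecb' (i=8, period=6)
emit factor 6: 'abadcdbbdecdcddddc' (i=14, period=18)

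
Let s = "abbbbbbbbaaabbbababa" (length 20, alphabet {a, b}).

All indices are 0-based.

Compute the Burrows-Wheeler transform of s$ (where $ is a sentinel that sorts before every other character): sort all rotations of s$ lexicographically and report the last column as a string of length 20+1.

rank  rotation               last
    0  $abbbbbbbbaaabbbababa  a
    1  a$abbbbbbbbaaabbbabab  b
    2  aaabbbababa$abbbbbbbb  b
    3  aabbbababa$abbbbbbbba  a
    4  aba$abbbbbbbbaaabbbab  b
    5  ababa$abbbbbbbbaaabbb  b
    6  abbbababa$abbbbbbbbaa  a
    7  abbbbbbbbaaabbbababa$  $
    8  ba$abbbbbbbbaaabbbaba  a
    9  baaabbbababa$abbbbbbb  b
   10  baba$abbbbbbbbaaabbba  a
   11  bababa$abbbbbbbbaaabb  b
   12  bbaaabbbababa$abbbbbb  b
   13  bbababa$abbbbbbbbaaab  b
   14  bbbaaabbbababa$abbbbb  b
   15  bbbababa$abbbbbbbbaaa  a
   16  bbbbaaabbbababa$abbbb  b
   17  bbbbbaaabbbababa$abbb  b
   18  bbbbbbaaabbbababa$abb  b
   19  bbbbbbbaaabbbababa$ab  b
   20  bbbbbbbbaaabbbababa$a  a

abbabba$ababbbbabbbba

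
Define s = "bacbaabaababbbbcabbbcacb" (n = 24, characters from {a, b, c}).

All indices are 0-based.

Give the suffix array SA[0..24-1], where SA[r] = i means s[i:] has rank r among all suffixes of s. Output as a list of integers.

sorted suffixes:
  #0 SA[0]=4  'aabaababbbbcabbbcacb'
  #1 SA[1]=7  'aababbbbcabbbcacb'
  #2 SA[2]=5  'abaababbbbcabbbcacb'
  #3 SA[3]=8  'ababbbbcabbbcacb'
  #4 SA[4]=10  'abbbbcabbbcacb'
  #5 SA[5]=16  'abbbcacb'
  #6 SA[6]=21  'acb'
  #7 SA[7]=1  'acbaabaababbbbcabbbcacb'
  #8 SA[8]=23  'b'
  #9 SA[9]=3  'baabaababbbbcabbbcacb'
  #10 SA[10]=6  'baababbbbcabbbcacb'
  #11 SA[11]=9  'babbbbcabbbcacb'
  #12 SA[12]=0  'bacbaabaababbbbcabbbcacb'
  #13 SA[13]=11  'bbbbcabbbcacb'
  #14 SA[14]=12  'bbbcabbbcacb'
  #15 SA[15]=17  'bbbcacb'
  #16 SA[16]=13  'bbcabbbcacb'
  #17 SA[17]=18  'bbcacb'
  #18 SA[18]=14  'bcabbbcacb'
  #19 SA[19]=19  'bcacb'
  #20 SA[20]=15  'cabbbcacb'
  #21 SA[21]=20  'cacb'
  #22 SA[22]=22  'cb'
  #23 SA[23]=2  'cbaabaababbbbcabbbcacb'

[4, 7, 5, 8, 10, 16, 21, 1, 23, 3, 6, 9, 0, 11, 12, 17, 13, 18, 14, 19, 15, 20, 22, 2]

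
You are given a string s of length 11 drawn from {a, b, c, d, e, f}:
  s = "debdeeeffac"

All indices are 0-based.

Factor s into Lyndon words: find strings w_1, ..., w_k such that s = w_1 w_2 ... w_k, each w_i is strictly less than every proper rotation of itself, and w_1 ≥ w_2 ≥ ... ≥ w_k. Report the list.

["de", "bdeeeff", "ac"]

emit factor 1: 'de' (i=0, period=2)
emit factor 2: 'bdeeeff' (i=2, period=7)
emit factor 3: 'ac' (i=9, period=2)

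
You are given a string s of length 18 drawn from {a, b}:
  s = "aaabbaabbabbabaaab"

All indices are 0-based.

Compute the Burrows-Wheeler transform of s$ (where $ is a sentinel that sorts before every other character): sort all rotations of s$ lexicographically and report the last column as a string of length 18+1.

bb$aabababaaabbbaaa

rank  rotation             last
    0  $aaabbaabbabbabaaab  b
    1  aaab$aaabbaabbabbab  b
    2  aaabbaabbabbabaaab$  $
    3  aab$aaabbaabbabbaba  a
    4  aabbaabbabbabaaab$a  a
    5  aabbabbabaaab$aaabb  b
    6  ab$aaabbaabbabbabaa  a
    7  abaaab$aaabbaabbabb  b
    8  abbaabbabbabaaab$aa  a
    9  abbabaaab$aaabbaabb  b
   10  abbabbabaaab$aaabba  a
   11  b$aaabbaabbabbabaaa  a
   12  baaab$aaabbaabbabba  a
   13  baabbabbabaaab$aaab  b
   14  babaaab$aaabbaabbab  b
   15  babbabaaab$aaabbaab  b
   16  bbaabbabbabaaab$aaa  a
   17  bbabaaab$aaabbaabba  a
   18  bbabbabaaab$aaabbaa  a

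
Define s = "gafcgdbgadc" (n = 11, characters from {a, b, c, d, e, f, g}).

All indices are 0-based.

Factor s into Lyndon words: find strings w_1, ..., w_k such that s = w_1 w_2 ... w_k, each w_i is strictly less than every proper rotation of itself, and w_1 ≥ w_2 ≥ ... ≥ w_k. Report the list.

["g", "afcgdbg", "adc"]

emit factor 1: 'g' (i=0, period=1)
emit factor 2: 'afcgdbg' (i=1, period=7)
emit factor 3: 'adc' (i=8, period=3)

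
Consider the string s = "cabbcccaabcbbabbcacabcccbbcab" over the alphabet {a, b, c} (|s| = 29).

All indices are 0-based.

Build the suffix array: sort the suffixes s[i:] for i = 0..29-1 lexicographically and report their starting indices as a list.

rank | idx | suffix
   0 |   7 | aabcbbabbcacabcccbbcab
   1 |  27 | ab
   2 |  13 | abbcacabcccbbcab
   3 |   1 | abbcccaabcbbabbcacabcccbbcab
   4 |   8 | abcbbabbcacabcccbbcab
   5 |  19 | abcccbbcab
   6 |  17 | acabcccbbcab
   7 |  28 | b
   8 |  12 | babbcacabcccbbcab
   9 |  11 | bbabbcacabcccbbcab
  10 |  24 | bbcab
  11 |  14 | bbcacabcccbbcab
  12 |   2 | bbcccaabcbbabbcacabcccbbcab
  13 |  25 | bcab
  14 |  15 | bcacabcccbbcab
  15 |   9 | bcbbabbcacabcccbbcab
  16 |   3 | bcccaabcbbabbcacabcccbbcab
  17 |  20 | bcccbbcab
  18 |   6 | caabcbbabbcacabcccbbcab
  19 |  26 | cab
  20 |   0 | cabbcccaabcbbabbcacabcccbbcab
  21 |  18 | cabcccbbcab
  22 |  16 | cacabcccbbcab
  23 |  10 | cbbabbcacabcccbbcab
  24 |  23 | cbbcab
  25 |   5 | ccaabcbbabbcacabcccbbcab
  26 |  22 | ccbbcab
  27 |   4 | cccaabcbbabbcacabcccbbcab
  28 |  21 | cccbbcab

[7, 27, 13, 1, 8, 19, 17, 28, 12, 11, 24, 14, 2, 25, 15, 9, 3, 20, 6, 26, 0, 18, 16, 10, 23, 5, 22, 4, 21]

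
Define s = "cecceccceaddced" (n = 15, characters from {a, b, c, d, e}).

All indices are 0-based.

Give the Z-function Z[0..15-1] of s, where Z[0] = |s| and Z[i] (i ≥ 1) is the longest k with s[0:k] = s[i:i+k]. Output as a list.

Z[0]=15
i=1: fresh scan; Z[1]=0
i=2: fresh scan; Z[2]=1 grow→box=[2,3)
i=3: fresh scan; Z[3]=4 grow→box=[3,7)
i=4: min(r-i=3, Z[1]=0)=0; Z[4]=0
i=5: min(r-i=2, Z[2]=1)=1; Z[5]=1
i=6: min(r-i=1, Z[3]=4)=1; Z[6]=1
i=7: fresh scan; Z[7]=2 grow→box=[7,9)
i=8: min(r-i=1, Z[1]=0)=0; Z[8]=0
i=9: fresh scan; Z[9]=0
i=10: fresh scan; Z[10]=0
i=11: fresh scan; Z[11]=0
i=12: fresh scan; Z[12]=2 grow→box=[12,14)
i=13: min(r-i=1, Z[1]=0)=0; Z[13]=0
i=14: fresh scan; Z[14]=0

[15, 0, 1, 4, 0, 1, 1, 2, 0, 0, 0, 0, 2, 0, 0]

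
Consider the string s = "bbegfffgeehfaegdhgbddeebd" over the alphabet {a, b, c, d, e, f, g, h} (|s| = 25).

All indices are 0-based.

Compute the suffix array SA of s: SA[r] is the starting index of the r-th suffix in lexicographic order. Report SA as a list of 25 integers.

[12, 0, 23, 18, 1, 24, 19, 20, 15, 22, 21, 8, 13, 2, 9, 11, 4, 5, 6, 17, 14, 7, 3, 10, 16]

rank→(start, suffix):
  0 → (12, 'aegdhgbddeebd')
  1 → (0, 'bbegfffgeehfaegdhgbddeebd')
  2 → (23, 'bd')
  3 → (18, 'bddeebd')
  4 → (1, 'begfffgeehfaegdhgbddeebd')
  5 → (24, 'd')
  6 → (19, 'ddeebd')
  7 → (20, 'deebd')
  8 → (15, 'dhgbddeebd')
  9 → (22, 'ebd')
  10 → (21, 'eebd')
  11 → (8, 'eehfaegdhgbddeebd')
  12 → (13, 'egdhgbddeebd')
  13 → (2, 'egfffgeehfaegdhgbddeebd')
  14 → (9, 'ehfaegdhgbddeebd')
  15 → (11, 'faegdhgbddeebd')
  16 → (4, 'fffgeehfaegdhgbddeebd')
  17 → (5, 'ffgeehfaegdhgbddeebd')
  18 → (6, 'fgeehfaegdhgbddeebd')
  19 → (17, 'gbddeebd')
  20 → (14, 'gdhgbddeebd')
  21 → (7, 'geehfaegdhgbddeebd')
  22 → (3, 'gfffgeehfaegdhgbddeebd')
  23 → (10, 'hfaegdhgbddeebd')
  24 → (16, 'hgbddeebd')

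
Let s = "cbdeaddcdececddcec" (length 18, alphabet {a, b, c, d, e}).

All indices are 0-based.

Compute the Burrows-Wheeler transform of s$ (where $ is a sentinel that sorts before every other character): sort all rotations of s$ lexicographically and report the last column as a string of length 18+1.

rank  rotation             last
    0  $cbdeaddcdececddcec  c
    1  addcdececddcec$cbde  e
    2  bdeaddcdececddcec$c  c
    3  c$cbdeaddcdececddce  e
    4  cbdeaddcdececddcec$  $
    5  cddcec$cbdeaddcdece  e
    6  cdececddcec$cbdeadd  d
    7  cec$cbdeaddcdececdd  d
    8  cecddcec$cbdeaddcde  e
    9  dcdececddcec$cbdead  d
   10  dcec$cbdeaddcdececd  d
   11  ddcdececddcec$cbdea  a
   12  ddcec$cbdeaddcdecec  c
   13  deaddcdececddcec$cb  b
   14  dececddcec$cbdeaddc  c
   15  eaddcdececddcec$cbd  d
   16  ec$cbdeaddcdececddc  c
   17  ecddcec$cbdeaddcdec  c
   18  ececddcec$cbdeaddcd  d

cece$eddeddacbcdccd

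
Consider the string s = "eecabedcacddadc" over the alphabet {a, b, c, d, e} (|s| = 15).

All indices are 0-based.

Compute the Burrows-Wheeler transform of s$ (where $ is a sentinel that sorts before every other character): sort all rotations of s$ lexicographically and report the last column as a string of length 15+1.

rank  rotation          last
    0  $eecabedcacddadc  c
    1  abedcacddadc$eec  c
    2  acddadc$eecabedc  c
    3  adc$eecabedcacdd  d
    4  bedcacddadc$eeca  a
    5  c$eecabedcacddad  d
    6  cabedcacddadc$ee  e
    7  cacddadc$eecabed  d
    8  cddadc$eecabedca  a
    9  dadc$eecabedcacd  d
   10  dc$eecabedcacdda  a
   11  dcacddadc$eecabe  e
   12  ddadc$eecabedcac  c
   13  ecabedcacddadc$e  e
   14  edcacddadc$eecab  b
   15  eecabedcacddadc$  $

cccdadedadaeceb$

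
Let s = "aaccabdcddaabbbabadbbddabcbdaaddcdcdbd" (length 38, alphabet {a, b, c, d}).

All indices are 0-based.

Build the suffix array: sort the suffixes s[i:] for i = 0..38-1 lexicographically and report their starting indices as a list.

[10, 0, 28, 15, 11, 23, 4, 1, 17, 29, 14, 16, 13, 12, 19, 24, 36, 26, 5, 20, 3, 25, 2, 34, 32, 7, 37, 9, 27, 22, 18, 35, 33, 31, 6, 8, 21, 30]

sorted suffixes:
  #0 SA[0]=10  'aabbbabadbbddabcbdaaddcdcdbd'
  #1 SA[1]=0  'aaccabdcddaabbbabadbbddabcbdaaddcdcdbd'
  #2 SA[2]=28  'aaddcdcdbd'
  #3 SA[3]=15  'abadbbddabcbdaaddcdcdbd'
  #4 SA[4]=11  'abbbabadbbddabcbdaaddcdcdbd'
  #5 SA[5]=23  'abcbdaaddcdcdbd'
  #6 SA[6]=4  'abdcddaabbbabadbbddabcbdaaddcdcdbd'
  #7 SA[7]=1  'accabdcddaabbbabadbbddabcbdaaddcdcdbd'
  #8 SA[8]=17  'adbbddabcbdaaddcdcdbd'
  #9 SA[9]=29  'addcdcdbd'
  #10 SA[10]=14  'babadbbddabcbdaaddcdcdbd'
  #11 SA[11]=16  'badbbddabcbdaaddcdcdbd'
  #12 SA[12]=13  'bbabadbbddabcbdaaddcdcdbd'
  #13 SA[13]=12  'bbbabadbbddabcbdaaddcdcdbd'
  #14 SA[14]=19  'bbddabcbdaaddcdcdbd'
  #15 SA[15]=24  'bcbdaaddcdcdbd'
  #16 SA[16]=36  'bd'
  #17 SA[17]=26  'bdaaddcdcdbd'
  #18 SA[18]=5  'bdcddaabbbabadbbddabcbdaaddcdcdbd'
  #19 SA[19]=20  'bddabcbdaaddcdcdbd'
  #20 SA[20]=3  'cabdcddaabbbabadbbddabcbdaaddcdcdbd'
  #21 SA[21]=25  'cbdaaddcdcdbd'
  #22 SA[22]=2  'ccabdcddaabbbabadbbddabcbdaaddcdcdbd'
  #23 SA[23]=34  'cdbd'
  #24 SA[24]=32  'cdcdbd'
  #25 SA[25]=7  'cddaabbbabadbbddabcbdaaddcdcdbd'
  #26 SA[26]=37  'd'
  #27 SA[27]=9  'daabbbabadbbddabcbdaaddcdcdbd'
  #28 SA[28]=27  'daaddcdcdbd'
  #29 SA[29]=22  'dabcbdaaddcdcdbd'
  #30 SA[30]=18  'dbbddabcbdaaddcdcdbd'
  #31 SA[31]=35  'dbd'
  #32 SA[32]=33  'dcdbd'
  #33 SA[33]=31  'dcdcdbd'
  #34 SA[34]=6  'dcddaabbbabadbbddabcbdaaddcdcdbd'
  #35 SA[35]=8  'ddaabbbabadbbddabcbdaaddcdcdbd'
  #36 SA[36]=21  'ddabcbdaaddcdcdbd'
  #37 SA[37]=30  'ddcdcdbd'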